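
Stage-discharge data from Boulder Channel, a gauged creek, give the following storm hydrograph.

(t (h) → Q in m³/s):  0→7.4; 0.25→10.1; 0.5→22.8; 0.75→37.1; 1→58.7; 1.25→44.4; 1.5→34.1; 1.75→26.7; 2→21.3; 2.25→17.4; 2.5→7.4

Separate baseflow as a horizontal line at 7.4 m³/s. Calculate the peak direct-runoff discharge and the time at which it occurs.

Subtracting baseflow gives direct-runoff ordinates: 0.0, 2.7, 15.4, 29.7, 51.3, 37.0, 26.7, 19.3, 13.9, 10.0, 0.0 m³/s.
The maximum is 51.3 m³/s, occurring at the reading for t = 1 h.

Q_p = 51.3 m³/s at t = 1 h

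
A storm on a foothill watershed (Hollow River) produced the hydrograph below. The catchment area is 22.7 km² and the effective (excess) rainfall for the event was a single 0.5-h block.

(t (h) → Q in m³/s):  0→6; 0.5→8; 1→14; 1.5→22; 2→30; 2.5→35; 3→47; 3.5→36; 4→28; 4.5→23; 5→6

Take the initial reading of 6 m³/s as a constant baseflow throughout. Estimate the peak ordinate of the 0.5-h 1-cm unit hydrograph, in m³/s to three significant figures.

U_p ≈ 27.4 m³/s

Direct runoff: 0.0, 2.0, 8.0, 16.0, 24.0, 29.0, 41.0, 30.0, 22.0, 17.0, 0.0 m³/s; ΣQ_DR = 189.0 m³/s, peak = 41.0 m³/s.
Runoff depth d = ΣQ_DR·Δt / A = 189.0 × 1800 / (22.7 km²) = 14.99 mm.
The 1-cm UH is the DRH scaled by (10 mm)/d, so U_p = 41.0 × 10/14.99 = 27.4 m³/s.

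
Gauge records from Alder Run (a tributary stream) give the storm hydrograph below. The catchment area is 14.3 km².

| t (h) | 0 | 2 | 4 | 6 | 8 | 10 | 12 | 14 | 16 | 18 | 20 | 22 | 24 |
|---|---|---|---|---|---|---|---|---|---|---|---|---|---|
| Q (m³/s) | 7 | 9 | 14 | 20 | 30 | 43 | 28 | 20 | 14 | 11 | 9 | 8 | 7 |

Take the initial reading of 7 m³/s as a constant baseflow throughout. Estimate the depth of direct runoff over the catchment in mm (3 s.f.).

Direct runoff: 0.0, 2.0, 7.0, 13.0, 23.0, 36.0, 21.0, 13.0, 7.0, 4.0, 2.0, 1.0, 0.0 m³/s; ΣQ_DR = 129.0 m³/s.
V = ΣQ_DR · Δt = 129.0 × 7200 s = 9.288 × 10^5 m³.
Over A = 14.3 km², depth = V / A = 65.0 mm.

d ≈ 65.0 mm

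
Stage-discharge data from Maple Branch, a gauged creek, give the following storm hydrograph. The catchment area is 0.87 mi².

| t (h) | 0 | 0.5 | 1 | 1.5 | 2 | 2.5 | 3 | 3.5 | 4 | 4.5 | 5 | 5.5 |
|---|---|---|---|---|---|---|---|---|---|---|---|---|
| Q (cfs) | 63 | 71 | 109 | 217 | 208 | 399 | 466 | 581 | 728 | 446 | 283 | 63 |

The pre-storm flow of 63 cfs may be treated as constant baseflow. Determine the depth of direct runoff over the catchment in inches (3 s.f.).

Direct runoff: 0.0, 8.0, 46.0, 154.0, 145.0, 336.0, 403.0, 518.0, 665.0, 383.0, 220.0, 0.0 cfs; ΣQ_DR = 2878 cfs.
V = ΣQ_DR · Δt = 2878 × 1800 s = 5.180 × 10^6 ft³.
Over A = 0.87 mi², depth = V / A = 2.56 in.

d ≈ 2.56 in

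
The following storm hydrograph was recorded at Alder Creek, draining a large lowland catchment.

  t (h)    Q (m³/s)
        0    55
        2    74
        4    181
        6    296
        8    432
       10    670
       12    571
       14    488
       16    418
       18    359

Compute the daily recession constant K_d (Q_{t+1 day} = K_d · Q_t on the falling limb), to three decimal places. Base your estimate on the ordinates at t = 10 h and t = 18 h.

Between t = 10 h and t = 18 h the flow falls from 670 to 359 m³/s over 4×2 h = 8 h.
Per-interval ratio K = (359/670)^(1/4) = 0.8556; K_d = K^(24/2) = 0.154.

K_d ≈ 0.154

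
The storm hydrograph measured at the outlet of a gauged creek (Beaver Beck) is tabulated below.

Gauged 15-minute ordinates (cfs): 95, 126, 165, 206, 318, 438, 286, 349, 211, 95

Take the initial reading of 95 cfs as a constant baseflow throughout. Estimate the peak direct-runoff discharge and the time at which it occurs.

Q_p = 343.0 cfs at t = 1.25 h

Subtracting baseflow gives direct-runoff ordinates: 0.0, 31.0, 70.0, 111.0, 223.0, 343.0, 191.0, 254.0, 116.0, 0.0 cfs.
The maximum is 343.0 cfs, occurring at the reading for t = 1.25 h.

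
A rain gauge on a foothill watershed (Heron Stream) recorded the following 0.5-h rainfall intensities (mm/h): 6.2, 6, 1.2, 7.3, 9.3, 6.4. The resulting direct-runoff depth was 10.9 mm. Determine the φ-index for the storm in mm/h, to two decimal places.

Only the 5 blocks with intensity above φ contribute runoff: 6.2, 6, 7.3, 9.3, 6.4 mm/h.
Σ(I−φ)·Δt = d  ⇒  (6.2+6+7.3+9.3+6.4 − 5φ)·0.5 = 10.9
φ = (35.20 − 10.9/0.5) / 5 = 2.68 mm/h.

φ ≈ 2.68 mm/h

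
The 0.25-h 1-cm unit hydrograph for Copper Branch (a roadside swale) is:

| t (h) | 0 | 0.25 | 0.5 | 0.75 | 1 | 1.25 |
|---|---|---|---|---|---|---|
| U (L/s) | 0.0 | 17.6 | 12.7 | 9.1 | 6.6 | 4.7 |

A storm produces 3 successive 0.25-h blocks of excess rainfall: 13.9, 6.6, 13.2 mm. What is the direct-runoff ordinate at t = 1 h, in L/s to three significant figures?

By discrete convolution, Q_j = Σ (P_i / 10 mm) · U_{j−i}.
At t = 1 h (j=4): Q = (13.9/10)·6.6 + (6.6/10)·9.1 + (13.2/10)·12.7 = 31.9 L/s.

Q ≈ 31.9 L/s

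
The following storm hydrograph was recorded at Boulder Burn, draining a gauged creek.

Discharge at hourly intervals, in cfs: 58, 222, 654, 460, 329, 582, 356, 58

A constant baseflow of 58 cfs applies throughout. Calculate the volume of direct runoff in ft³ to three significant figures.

Direct-runoff ordinates (Q − Q_b): 0.0, 164.0, 596.0, 402.0, 271.0, 524.0, 298.0, 0.0 cfs.
ΣQ_DR = 2255 cfs.
With Δt = 1 h = 3600 s, V = ΣQ_DR · Δt = 2255 × 3600 = 8.12 × 10^6 ft³.

V ≈ 8.12 × 10^6 ft³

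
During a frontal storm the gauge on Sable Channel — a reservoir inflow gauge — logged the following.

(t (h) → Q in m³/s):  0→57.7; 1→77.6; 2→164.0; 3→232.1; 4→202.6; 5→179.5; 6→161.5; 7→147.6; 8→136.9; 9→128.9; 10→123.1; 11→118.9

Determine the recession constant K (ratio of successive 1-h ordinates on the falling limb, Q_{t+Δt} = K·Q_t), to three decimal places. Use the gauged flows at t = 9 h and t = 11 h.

Using the recession-limb readings at t = 9 h and t = 11 h: Q falls from 128.9 to 118.9 m³/s over 2 intervals.
K = (Q₂/Q₁)^(1/2) = (118.9/128.9)^(1/2) = 0.960.

K ≈ 0.960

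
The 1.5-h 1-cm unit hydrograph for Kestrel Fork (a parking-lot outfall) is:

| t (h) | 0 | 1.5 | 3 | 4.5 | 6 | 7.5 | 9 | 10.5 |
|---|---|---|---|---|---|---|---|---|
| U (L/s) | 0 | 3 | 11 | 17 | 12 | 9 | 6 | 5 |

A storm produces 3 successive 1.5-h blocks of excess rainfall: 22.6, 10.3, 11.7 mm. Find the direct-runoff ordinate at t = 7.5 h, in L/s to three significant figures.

Q ≈ 52.6 L/s

By discrete convolution, Q_j = Σ (P_i / 10 mm) · U_{j−i}.
At t = 7.5 h (j=5): Q = (22.6/10)·9 + (10.3/10)·12 + (11.7/10)·17 = 52.6 L/s.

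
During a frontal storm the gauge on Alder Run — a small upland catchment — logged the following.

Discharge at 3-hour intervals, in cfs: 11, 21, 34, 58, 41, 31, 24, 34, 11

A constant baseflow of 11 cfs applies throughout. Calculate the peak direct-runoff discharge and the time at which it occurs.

Q_p = 47.0 cfs at t = 9 h

Subtracting baseflow gives direct-runoff ordinates: 0.0, 10.0, 23.0, 47.0, 30.0, 20.0, 13.0, 23.0, 0.0 cfs.
The maximum is 47.0 cfs, occurring at the reading for t = 9 h.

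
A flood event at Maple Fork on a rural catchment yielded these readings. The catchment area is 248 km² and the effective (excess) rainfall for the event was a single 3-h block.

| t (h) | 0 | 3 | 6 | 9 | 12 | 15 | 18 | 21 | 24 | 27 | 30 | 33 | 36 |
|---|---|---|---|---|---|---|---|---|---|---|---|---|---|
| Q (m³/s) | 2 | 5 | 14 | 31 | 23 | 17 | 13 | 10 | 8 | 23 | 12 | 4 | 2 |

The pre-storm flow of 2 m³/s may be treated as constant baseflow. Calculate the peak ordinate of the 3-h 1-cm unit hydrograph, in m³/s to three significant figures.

Direct runoff: 0.0, 3.0, 12.0, 29.0, 21.0, 15.0, 11.0, 8.0, 6.0, 21.0, 10.0, 2.0, 0.0 m³/s; ΣQ_DR = 138.0 m³/s, peak = 29.0 m³/s.
Runoff depth d = ΣQ_DR·Δt / A = 138.0 × 10800 / (248 km²) = 6.010 mm.
The 1-cm UH is the DRH scaled by (10 mm)/d, so U_p = 29.0 × 10/6.010 = 48.3 m³/s.

U_p ≈ 48.3 m³/s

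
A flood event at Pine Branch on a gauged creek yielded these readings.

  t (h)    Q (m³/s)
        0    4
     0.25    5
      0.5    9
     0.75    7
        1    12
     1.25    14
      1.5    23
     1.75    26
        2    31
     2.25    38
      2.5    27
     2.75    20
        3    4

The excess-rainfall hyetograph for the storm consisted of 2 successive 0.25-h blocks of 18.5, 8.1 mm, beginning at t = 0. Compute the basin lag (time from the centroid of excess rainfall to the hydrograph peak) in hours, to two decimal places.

t_L ≈ 2.05 h

Centroid of excess rainfall: t_c = Σ P_i·t̄_i / ΣP_i = 0.2011 h (block centres at 0.125, 0.375 h).
Hydrograph peak occurs at t = 2.25 h, so basin lag t_L = 2.25 − 0.2011 = 2.05 h.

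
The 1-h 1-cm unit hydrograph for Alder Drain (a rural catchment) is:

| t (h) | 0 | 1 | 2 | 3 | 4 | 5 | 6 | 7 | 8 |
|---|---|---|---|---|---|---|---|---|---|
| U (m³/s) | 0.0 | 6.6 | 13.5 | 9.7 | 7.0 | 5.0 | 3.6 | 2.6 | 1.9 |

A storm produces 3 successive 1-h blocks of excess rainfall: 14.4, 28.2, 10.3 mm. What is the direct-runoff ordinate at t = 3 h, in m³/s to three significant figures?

Q ≈ 58.8 m³/s

By discrete convolution, Q_j = Σ (P_i / 10 mm) · U_{j−i}.
At t = 3 h (j=3): Q = (14.4/10)·9.7 + (28.2/10)·13.5 + (10.3/10)·6.6 = 58.8 m³/s.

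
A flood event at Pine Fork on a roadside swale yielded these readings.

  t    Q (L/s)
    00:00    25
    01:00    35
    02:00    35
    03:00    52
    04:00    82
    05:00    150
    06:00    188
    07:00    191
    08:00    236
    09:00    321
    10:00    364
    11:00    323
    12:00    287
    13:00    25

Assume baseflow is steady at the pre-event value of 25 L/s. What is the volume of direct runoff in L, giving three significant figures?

V ≈ 7.07 × 10^6 L

Direct-runoff ordinates (Q − Q_b): 0.0, 10.0, 10.0, 27.0, 57.0, 125.0, 163.0, 166.0, 211.0, 296.0, 339.0, 298.0, 262.0, 0.0 L/s.
ΣQ_DR = 1964 L/s.
With Δt = 1 h = 3600 s, V = ΣQ_DR · Δt = 1964 × 3600 = 7.07 × 10^6 L.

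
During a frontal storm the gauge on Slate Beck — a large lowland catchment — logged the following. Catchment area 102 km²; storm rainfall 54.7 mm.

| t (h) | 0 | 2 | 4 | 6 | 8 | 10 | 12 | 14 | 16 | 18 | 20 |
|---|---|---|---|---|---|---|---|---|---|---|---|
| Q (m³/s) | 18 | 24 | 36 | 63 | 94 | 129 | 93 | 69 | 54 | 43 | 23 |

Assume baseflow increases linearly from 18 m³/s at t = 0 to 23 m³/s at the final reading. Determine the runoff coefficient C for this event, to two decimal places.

C ≈ 0.54

ΣQ_DR = 420.5 m³/s; V = ΣQ_DR·Δt = 3.028 × 10^6 m³.
Runoff depth d = V / A = 29.68 mm.
C = d / P = 29.68 / 54.7 = 0.54.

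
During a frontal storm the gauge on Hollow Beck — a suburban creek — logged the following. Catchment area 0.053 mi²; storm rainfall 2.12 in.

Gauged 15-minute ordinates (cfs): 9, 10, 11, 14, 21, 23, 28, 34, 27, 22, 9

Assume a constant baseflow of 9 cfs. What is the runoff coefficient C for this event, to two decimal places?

C ≈ 0.38

ΣQ_DR = 109.0 cfs; V = ΣQ_DR·Δt = 98100 ft³.
Runoff depth d = V / A = 0.7967 in.
C = d / P = 0.7967 / 2.12 = 0.38.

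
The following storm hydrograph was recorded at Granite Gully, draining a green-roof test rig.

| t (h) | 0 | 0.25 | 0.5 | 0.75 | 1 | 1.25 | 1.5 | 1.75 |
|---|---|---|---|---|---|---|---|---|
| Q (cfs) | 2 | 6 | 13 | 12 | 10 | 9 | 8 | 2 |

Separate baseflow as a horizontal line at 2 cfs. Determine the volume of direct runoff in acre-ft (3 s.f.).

V ≈ 0.950 acre-ft

Direct-runoff ordinates (Q − Q_b): 0.0, 4.0, 11.0, 10.0, 8.0, 7.0, 6.0, 0.0 cfs.
ΣQ_DR = 46.00 cfs.
With Δt = 0.25 h = 900 s, V = ΣQ_DR · Δt = 46.00 × 900 = 41400 ft³ = 0.950 acre-ft.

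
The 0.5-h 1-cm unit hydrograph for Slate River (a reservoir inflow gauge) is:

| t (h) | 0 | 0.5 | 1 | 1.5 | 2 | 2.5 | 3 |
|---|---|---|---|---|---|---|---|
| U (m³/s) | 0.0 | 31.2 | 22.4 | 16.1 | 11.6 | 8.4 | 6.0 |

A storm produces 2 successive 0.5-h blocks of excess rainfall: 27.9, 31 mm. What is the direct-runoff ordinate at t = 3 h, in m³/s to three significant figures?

Q ≈ 42.8 m³/s

By discrete convolution, Q_j = Σ (P_i / 10 mm) · U_{j−i}.
At t = 3 h (j=6): Q = (27.9/10)·6.0 + (31/10)·8.4 = 42.8 m³/s.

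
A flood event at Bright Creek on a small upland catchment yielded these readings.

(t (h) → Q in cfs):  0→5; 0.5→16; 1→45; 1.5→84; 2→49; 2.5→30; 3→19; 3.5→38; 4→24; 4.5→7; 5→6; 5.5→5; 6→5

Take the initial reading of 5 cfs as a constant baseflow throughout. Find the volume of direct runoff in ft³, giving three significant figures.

Direct-runoff ordinates (Q − Q_b): 0.0, 11.0, 40.0, 79.0, 44.0, 25.0, 14.0, 33.0, 19.0, 2.0, 1.0, 0.0, 0.0 cfs.
ΣQ_DR = 268.0 cfs.
With Δt = 0.5 h = 1800 s, V = ΣQ_DR · Δt = 268.0 × 1800 = 4.82 × 10^5 ft³.

V ≈ 4.82 × 10^5 ft³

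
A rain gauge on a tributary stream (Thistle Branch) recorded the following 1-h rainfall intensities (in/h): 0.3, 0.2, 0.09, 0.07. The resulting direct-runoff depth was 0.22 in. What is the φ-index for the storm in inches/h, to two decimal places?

Only the 2 blocks with intensity above φ contribute runoff: 0.3, 0.2 in/h.
Σ(I−φ)·Δt = d  ⇒  (0.3+0.2 − 2φ)·1 = 0.22
φ = (0.5000 − 0.22/1) / 2 = 0.14 in/h.

φ ≈ 0.14 in/h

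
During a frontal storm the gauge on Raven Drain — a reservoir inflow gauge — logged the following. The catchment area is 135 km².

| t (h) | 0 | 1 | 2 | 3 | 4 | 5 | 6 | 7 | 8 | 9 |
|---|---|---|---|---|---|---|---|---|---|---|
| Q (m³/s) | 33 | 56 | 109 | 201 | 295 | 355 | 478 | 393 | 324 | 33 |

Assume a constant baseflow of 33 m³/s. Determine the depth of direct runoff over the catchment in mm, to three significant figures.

d ≈ 51.9 mm

Direct runoff: 0.0, 23.0, 76.0, 168.0, 262.0, 322.0, 445.0, 360.0, 291.0, 0.0 m³/s; ΣQ_DR = 1947 m³/s.
V = ΣQ_DR · Δt = 1947 × 3600 s = 7.009 × 10^6 m³.
Over A = 135 km², depth = V / A = 51.9 mm.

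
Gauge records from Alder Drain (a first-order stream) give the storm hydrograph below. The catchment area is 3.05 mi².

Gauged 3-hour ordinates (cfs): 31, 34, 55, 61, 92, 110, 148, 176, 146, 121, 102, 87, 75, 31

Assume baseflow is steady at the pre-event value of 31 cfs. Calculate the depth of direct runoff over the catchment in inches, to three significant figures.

Direct runoff: 0.0, 3.0, 24.0, 30.0, 61.0, 79.0, 117.0, 145.0, 115.0, 90.0, 71.0, 56.0, 44.0, 0.0 cfs; ΣQ_DR = 835.0 cfs.
V = ΣQ_DR · Δt = 835.0 × 10800 s = 9.018 × 10^6 ft³.
Over A = 3.05 mi², depth = V / A = 1.27 in.

d ≈ 1.27 in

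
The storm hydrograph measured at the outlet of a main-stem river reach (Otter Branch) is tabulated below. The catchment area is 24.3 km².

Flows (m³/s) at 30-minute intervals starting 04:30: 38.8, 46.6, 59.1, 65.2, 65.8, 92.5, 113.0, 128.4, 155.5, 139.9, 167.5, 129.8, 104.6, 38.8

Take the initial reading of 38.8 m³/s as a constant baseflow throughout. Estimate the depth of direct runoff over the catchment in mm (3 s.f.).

Direct runoff: 0.0, 7.8, 20.3, 26.4, 27.0, 53.7, 74.2, 89.6, 116.7, 101.1, 128.7, 91.0, 65.8, 0.0 m³/s; ΣQ_DR = 802.3 m³/s.
V = ΣQ_DR · Δt = 802.3 × 1800 s = 1.444 × 10^6 m³.
Over A = 24.3 km², depth = V / A = 59.4 mm.

d ≈ 59.4 mm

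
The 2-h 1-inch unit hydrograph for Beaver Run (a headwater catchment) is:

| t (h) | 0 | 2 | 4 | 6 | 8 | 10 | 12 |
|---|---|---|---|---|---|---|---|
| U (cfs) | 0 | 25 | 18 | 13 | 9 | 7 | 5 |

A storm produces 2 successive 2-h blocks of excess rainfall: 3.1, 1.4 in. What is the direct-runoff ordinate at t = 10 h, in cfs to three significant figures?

Q ≈ 34.3 cfs

By discrete convolution, Q_j = Σ (P_i / 1 in) · U_{j−i}.
At t = 10 h (j=5): Q = (3.1/1)·7 + (1.4/1)·9 = 34.3 cfs.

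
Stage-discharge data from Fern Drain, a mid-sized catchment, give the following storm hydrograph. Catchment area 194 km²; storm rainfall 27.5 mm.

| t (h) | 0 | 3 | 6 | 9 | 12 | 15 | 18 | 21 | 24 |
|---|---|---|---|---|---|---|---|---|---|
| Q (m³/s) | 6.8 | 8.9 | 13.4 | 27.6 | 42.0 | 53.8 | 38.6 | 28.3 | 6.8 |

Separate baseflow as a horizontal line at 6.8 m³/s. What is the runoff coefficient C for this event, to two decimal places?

C ≈ 0.33

ΣQ_DR = 165.0 m³/s; V = ΣQ_DR·Δt = 1.782 × 10^6 m³.
Runoff depth d = V / A = 9.186 mm.
C = d / P = 9.186 / 27.5 = 0.33.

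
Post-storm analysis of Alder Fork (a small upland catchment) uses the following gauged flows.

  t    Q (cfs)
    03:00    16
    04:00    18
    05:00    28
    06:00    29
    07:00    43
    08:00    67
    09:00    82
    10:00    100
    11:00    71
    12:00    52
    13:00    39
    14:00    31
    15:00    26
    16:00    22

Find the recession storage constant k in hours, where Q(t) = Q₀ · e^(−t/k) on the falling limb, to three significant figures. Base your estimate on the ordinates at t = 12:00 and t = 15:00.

On the falling limb, Q drops from 52 to 26 cfs between t = 12:00 and t = 15:00 (Δt = 3 h).
k = −Δt / ln(Q₂/Q₁) = −3 / ln(26/52) = 4.33 h.

k ≈ 4.33 h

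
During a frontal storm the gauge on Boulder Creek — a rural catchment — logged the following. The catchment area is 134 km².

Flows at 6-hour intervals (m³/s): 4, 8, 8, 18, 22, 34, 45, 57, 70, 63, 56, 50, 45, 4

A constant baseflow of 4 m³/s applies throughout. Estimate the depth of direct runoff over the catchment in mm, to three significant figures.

Direct runoff: 0.0, 4.0, 4.0, 14.0, 18.0, 30.0, 41.0, 53.0, 66.0, 59.0, 52.0, 46.0, 41.0, 0.0 m³/s; ΣQ_DR = 428.0 m³/s.
V = ΣQ_DR · Δt = 428.0 × 21600 s = 9.245 × 10^6 m³.
Over A = 134 km², depth = V / A = 69.0 mm.

d ≈ 69.0 mm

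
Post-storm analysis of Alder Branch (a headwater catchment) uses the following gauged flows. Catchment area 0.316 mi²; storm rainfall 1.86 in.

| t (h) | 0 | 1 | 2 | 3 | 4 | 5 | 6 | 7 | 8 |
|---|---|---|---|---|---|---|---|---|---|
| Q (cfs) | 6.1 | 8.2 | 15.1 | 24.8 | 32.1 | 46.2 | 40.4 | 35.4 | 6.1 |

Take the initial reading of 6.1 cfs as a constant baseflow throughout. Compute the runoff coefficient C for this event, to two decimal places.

ΣQ_DR = 159.5 cfs; V = ΣQ_DR·Δt = 5.742 × 10^5 ft³.
Runoff depth d = V / A = 0.7821 in.
C = d / P = 0.7821 / 1.86 = 0.42.

C ≈ 0.42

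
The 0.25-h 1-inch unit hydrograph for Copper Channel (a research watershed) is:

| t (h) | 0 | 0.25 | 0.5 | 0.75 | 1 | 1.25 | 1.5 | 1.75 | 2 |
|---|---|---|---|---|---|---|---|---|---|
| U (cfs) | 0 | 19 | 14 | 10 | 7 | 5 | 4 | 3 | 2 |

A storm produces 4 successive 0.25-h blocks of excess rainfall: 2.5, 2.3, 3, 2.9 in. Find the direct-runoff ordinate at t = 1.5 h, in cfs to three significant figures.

By discrete convolution, Q_j = Σ (P_i / 1 in) · U_{j−i}.
At t = 1.5 h (j=6): Q = (2.5/1)·4 + (2.3/1)·5 + (3/1)·7 + (2.9/1)·10 = 71.5 cfs.

Q ≈ 71.5 cfs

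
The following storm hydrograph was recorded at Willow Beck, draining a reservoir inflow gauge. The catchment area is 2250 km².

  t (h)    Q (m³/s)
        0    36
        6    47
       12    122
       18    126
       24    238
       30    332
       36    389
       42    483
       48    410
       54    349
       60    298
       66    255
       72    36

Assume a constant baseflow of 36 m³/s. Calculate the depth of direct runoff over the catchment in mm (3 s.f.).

Direct runoff: 0.0, 11.0, 86.0, 90.0, 202.0, 296.0, 353.0, 447.0, 374.0, 313.0, 262.0, 219.0, 0.0 m³/s; ΣQ_DR = 2653 m³/s.
V = ΣQ_DR · Δt = 2653 × 21600 s = 5.730 × 10^7 m³.
Over A = 2250 km², depth = V / A = 25.5 mm.

d ≈ 25.5 mm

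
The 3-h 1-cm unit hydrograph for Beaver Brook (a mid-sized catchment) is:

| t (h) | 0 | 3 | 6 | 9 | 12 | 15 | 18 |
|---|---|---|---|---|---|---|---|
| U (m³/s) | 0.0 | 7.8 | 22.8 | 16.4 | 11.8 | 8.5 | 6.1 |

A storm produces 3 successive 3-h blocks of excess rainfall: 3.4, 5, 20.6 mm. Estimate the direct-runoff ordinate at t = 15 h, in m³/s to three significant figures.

By discrete convolution, Q_j = Σ (P_i / 10 mm) · U_{j−i}.
At t = 15 h (j=5): Q = (3.4/10)·8.5 + (5/10)·11.8 + (20.6/10)·16.4 = 42.6 m³/s.

Q ≈ 42.6 m³/s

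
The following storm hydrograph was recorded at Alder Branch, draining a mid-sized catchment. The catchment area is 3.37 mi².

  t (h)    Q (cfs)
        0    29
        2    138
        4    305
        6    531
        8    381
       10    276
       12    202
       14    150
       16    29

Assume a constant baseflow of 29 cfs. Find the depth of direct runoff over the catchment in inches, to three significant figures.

d ≈ 1.64 in

Direct runoff: 0.0, 109.0, 276.0, 502.0, 352.0, 247.0, 173.0, 121.0, 0.0 cfs; ΣQ_DR = 1780 cfs.
V = ΣQ_DR · Δt = 1780 × 7200 s = 1.282 × 10^7 ft³.
Over A = 3.37 mi², depth = V / A = 1.64 in.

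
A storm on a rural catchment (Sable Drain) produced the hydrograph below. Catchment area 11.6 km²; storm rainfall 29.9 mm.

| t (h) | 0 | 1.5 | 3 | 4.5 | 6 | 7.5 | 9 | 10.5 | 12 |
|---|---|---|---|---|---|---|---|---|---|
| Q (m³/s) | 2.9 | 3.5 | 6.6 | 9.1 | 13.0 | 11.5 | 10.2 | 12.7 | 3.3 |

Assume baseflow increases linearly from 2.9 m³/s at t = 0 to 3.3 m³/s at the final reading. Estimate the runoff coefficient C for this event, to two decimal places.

C ≈ 0.70

ΣQ_DR = 44.90 m³/s; V = ΣQ_DR·Δt = 2.425 × 10^5 m³.
Runoff depth d = V / A = 20.90 mm.
C = d / P = 20.90 / 29.9 = 0.70.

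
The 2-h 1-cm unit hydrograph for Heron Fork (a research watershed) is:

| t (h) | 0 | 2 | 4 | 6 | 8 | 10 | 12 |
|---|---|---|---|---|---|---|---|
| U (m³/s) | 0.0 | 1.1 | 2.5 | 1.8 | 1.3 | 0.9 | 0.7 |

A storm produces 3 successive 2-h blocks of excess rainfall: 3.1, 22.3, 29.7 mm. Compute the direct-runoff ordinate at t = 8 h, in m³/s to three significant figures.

Q ≈ 11.8 m³/s

By discrete convolution, Q_j = Σ (P_i / 10 mm) · U_{j−i}.
At t = 8 h (j=4): Q = (3.1/10)·1.3 + (22.3/10)·1.8 + (29.7/10)·2.5 = 11.8 m³/s.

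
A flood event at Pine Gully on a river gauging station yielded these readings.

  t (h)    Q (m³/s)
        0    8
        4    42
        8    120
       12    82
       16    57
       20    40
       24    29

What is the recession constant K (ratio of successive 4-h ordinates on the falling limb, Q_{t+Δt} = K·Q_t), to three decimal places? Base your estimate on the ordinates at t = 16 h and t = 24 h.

Using the recession-limb readings at t = 16 h and t = 24 h: Q falls from 57 to 29 m³/s over 2 intervals.
K = (Q₂/Q₁)^(1/2) = (29/57)^(1/2) = 0.713.

K ≈ 0.713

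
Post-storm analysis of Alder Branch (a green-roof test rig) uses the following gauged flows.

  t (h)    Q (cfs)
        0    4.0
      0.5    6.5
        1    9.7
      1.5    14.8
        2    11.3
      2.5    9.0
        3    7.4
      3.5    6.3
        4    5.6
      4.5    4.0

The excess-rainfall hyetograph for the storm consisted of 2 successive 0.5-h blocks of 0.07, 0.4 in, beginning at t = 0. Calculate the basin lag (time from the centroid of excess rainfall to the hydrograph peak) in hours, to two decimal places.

Centroid of excess rainfall: t_c = Σ P_i·t̄_i / ΣP_i = 0.6755 h (block centres at 0.25, 0.75 h).
Hydrograph peak occurs at t = 1.5 h, so basin lag t_L = 1.5 − 0.6755 = 0.82 h.

t_L ≈ 0.82 h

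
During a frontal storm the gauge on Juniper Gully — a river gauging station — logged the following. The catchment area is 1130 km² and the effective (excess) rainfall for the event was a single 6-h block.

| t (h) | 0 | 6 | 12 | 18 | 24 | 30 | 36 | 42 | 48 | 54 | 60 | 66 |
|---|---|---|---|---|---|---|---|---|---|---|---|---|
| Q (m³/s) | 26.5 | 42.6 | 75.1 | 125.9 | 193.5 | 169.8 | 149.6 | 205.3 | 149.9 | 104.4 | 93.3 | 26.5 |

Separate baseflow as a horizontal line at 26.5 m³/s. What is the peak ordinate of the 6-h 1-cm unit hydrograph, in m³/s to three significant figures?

Direct runoff: 0.0, 16.1, 48.6, 99.4, 167.0, 143.3, 123.1, 178.8, 123.4, 77.9, 66.8, 0.0 m³/s; ΣQ_DR = 1044 m³/s, peak = 178.8 m³/s.
Runoff depth d = ΣQ_DR·Δt / A = 1044 × 21600 / (1130 km²) = 19.96 mm.
The 1-cm UH is the DRH scaled by (10 mm)/d, so U_p = 178.8 × 10/19.96 = 89.6 m³/s.

U_p ≈ 89.6 m³/s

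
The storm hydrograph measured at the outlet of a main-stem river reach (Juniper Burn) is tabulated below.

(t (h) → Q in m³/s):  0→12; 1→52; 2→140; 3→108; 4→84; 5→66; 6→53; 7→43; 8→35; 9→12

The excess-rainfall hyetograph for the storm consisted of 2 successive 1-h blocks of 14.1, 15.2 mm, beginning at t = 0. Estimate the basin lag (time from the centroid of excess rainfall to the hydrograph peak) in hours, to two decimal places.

Centroid of excess rainfall: t_c = Σ P_i·t̄_i / ΣP_i = 1.0188 h (block centres at 0.5, 1.5 h).
Hydrograph peak occurs at t = 2 h, so basin lag t_L = 2 − 1.0188 = 0.98 h.

t_L ≈ 0.98 h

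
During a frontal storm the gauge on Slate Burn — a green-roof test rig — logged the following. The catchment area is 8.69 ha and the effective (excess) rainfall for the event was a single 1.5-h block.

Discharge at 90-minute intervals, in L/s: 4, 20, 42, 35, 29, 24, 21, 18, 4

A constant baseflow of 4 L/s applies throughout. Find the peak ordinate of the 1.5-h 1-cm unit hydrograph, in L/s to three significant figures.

U_p ≈ 38.0 L/s

Direct runoff: 0.0, 16.0, 38.0, 31.0, 25.0, 20.0, 17.0, 14.0, 0.0 L/s; ΣQ_DR = 161.0 L/s, peak = 38.0 L/s.
Runoff depth d = ΣQ_DR·Δt / A = 161.0 × 5400 / (8.69 ha) = 10.00 mm.
The 1-cm UH is the DRH scaled by (10 mm)/d, so U_p = 38.0 × 10/10.00 = 38.0 L/s.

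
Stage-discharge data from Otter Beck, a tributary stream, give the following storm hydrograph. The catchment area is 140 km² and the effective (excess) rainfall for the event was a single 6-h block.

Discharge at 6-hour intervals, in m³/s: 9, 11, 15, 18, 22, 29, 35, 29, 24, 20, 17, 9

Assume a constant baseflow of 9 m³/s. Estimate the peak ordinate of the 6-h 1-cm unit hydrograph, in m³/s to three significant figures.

Direct runoff: 0.0, 2.0, 6.0, 9.0, 13.0, 20.0, 26.0, 20.0, 15.0, 11.0, 8.0, 0.0 m³/s; ΣQ_DR = 130.0 m³/s, peak = 26.0 m³/s.
Runoff depth d = ΣQ_DR·Δt / A = 130.0 × 21600 / (140 km²) = 20.06 mm.
The 1-cm UH is the DRH scaled by (10 mm)/d, so U_p = 26.0 × 10/20.06 = 13.0 m³/s.

U_p ≈ 13.0 m³/s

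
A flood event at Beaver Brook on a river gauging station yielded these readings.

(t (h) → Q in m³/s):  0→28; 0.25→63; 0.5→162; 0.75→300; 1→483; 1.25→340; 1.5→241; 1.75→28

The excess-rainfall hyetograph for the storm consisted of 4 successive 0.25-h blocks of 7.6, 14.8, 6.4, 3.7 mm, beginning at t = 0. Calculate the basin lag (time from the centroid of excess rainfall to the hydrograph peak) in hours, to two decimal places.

t_L ≈ 0.58 h

Centroid of excess rainfall: t_c = Σ P_i·t̄_i / ΣP_i = 0.4227 h (block centres at 0.125, 0.375, 0.625, 0.875 h).
Hydrograph peak occurs at t = 1 h, so basin lag t_L = 1 − 0.4227 = 0.58 h.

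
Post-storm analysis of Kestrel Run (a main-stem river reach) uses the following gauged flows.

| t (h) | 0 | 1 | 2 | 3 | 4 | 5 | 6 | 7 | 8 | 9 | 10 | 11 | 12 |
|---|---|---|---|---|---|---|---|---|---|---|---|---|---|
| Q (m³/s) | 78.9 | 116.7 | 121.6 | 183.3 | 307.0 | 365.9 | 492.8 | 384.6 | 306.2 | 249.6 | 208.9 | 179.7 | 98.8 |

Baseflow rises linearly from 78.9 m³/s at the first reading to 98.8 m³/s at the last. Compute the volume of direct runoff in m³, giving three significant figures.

V ≈ 6.98 × 10^6 m³

Direct-runoff ordinates (Q − Q_b): 0.00, 36.14, 39.38, 99.42, 221.47, 278.71, 403.95, 294.09, 214.03, 155.78, 113.42, 82.56, 0.00 m³/s.
ΣQ_DR = 1939 m³/s.
With Δt = 1 h = 3600 s, V = ΣQ_DR · Δt = 1939 × 3600 = 6.98 × 10^6 m³.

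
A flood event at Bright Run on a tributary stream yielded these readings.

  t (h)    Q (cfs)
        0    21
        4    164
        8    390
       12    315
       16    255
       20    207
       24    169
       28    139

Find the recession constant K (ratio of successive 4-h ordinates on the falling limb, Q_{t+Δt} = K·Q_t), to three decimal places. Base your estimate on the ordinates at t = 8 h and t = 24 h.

K ≈ 0.811

Using the recession-limb readings at t = 8 h and t = 24 h: Q falls from 390 to 169 cfs over 4 intervals.
K = (Q₂/Q₁)^(1/4) = (169/390)^(1/4) = 0.811.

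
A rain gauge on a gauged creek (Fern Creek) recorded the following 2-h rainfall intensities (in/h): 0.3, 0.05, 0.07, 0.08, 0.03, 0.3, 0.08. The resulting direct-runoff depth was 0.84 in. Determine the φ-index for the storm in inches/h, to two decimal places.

Only the 2 blocks with intensity above φ contribute runoff: 0.3, 0.3 in/h.
Σ(I−φ)·Δt = d  ⇒  (0.3+0.3 − 2φ)·2 = 0.84
φ = (0.6000 − 0.84/2) / 2 = 0.09 in/h.

φ ≈ 0.09 in/h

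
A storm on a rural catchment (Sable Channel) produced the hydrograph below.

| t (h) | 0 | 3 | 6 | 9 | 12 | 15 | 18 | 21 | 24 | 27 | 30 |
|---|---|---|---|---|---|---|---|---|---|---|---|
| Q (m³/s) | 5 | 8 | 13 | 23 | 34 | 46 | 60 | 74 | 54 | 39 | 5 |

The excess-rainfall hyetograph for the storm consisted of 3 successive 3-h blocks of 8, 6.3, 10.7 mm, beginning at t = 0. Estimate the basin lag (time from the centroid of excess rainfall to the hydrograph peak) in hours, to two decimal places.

Centroid of excess rainfall: t_c = Σ P_i·t̄_i / ΣP_i = 4.8240 h (block centres at 1.5, 4.5, 7.5 h).
Hydrograph peak occurs at t = 21 h, so basin lag t_L = 21 − 4.8240 = 16.18 h.

t_L ≈ 16.18 h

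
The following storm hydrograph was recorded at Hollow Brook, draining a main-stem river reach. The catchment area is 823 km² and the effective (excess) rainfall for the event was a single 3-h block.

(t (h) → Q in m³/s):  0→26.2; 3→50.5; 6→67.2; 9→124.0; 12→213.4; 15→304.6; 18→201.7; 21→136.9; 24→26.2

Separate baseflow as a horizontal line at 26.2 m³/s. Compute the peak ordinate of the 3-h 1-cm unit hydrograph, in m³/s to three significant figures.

Direct runoff: 0.0, 24.3, 41.0, 97.8, 187.2, 278.4, 175.5, 110.7, 0.0 m³/s; ΣQ_DR = 914.9 m³/s, peak = 278.4 m³/s.
Runoff depth d = ΣQ_DR·Δt / A = 914.9 × 10800 / (823 km²) = 12.01 mm.
The 1-cm UH is the DRH scaled by (10 mm)/d, so U_p = 278.4 × 10/12.01 = 232 m³/s.

U_p ≈ 232 m³/s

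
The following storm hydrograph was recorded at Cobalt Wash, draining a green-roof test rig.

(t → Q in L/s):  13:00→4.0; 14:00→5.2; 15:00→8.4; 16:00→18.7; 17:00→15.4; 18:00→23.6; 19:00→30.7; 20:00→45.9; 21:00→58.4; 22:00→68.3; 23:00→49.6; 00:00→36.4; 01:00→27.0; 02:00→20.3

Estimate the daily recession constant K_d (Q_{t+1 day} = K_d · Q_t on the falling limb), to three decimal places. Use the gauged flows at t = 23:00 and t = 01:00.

Between t = 23:00 and t = 01:00 the flow falls from 49.6 to 27.0 L/s over 2×1 h = 2 h.
Per-interval ratio K = (27.0/49.6)^(1/2) = 0.7378; K_d = K^(24/1) = 0.001.

K_d ≈ 0.001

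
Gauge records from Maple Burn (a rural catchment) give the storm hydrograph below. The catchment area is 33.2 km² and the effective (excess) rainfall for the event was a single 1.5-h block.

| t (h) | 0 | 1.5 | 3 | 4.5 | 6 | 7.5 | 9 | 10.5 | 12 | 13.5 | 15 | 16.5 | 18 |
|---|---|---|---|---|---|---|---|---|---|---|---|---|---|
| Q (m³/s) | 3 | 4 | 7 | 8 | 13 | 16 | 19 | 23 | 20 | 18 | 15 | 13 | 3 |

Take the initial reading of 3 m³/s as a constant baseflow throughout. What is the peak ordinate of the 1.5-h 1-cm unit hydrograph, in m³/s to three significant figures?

Direct runoff: 0.0, 1.0, 4.0, 5.0, 10.0, 13.0, 16.0, 20.0, 17.0, 15.0, 12.0, 10.0, 0.0 m³/s; ΣQ_DR = 123.0 m³/s, peak = 20.0 m³/s.
Runoff depth d = ΣQ_DR·Δt / A = 123.0 × 5400 / (33.2 km²) = 20.01 mm.
The 1-cm UH is the DRH scaled by (10 mm)/d, so U_p = 20.0 × 10/20.01 = 10.0 m³/s.

U_p ≈ 10.0 m³/s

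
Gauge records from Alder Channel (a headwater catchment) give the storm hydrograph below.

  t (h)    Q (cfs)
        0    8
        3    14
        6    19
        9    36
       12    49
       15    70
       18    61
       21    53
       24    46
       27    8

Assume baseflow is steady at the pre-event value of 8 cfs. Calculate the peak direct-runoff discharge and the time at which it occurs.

Q_p = 62.0 cfs at t = 15 h

Subtracting baseflow gives direct-runoff ordinates: 0.0, 6.0, 11.0, 28.0, 41.0, 62.0, 53.0, 45.0, 38.0, 0.0 cfs.
The maximum is 62.0 cfs, occurring at the reading for t = 15 h.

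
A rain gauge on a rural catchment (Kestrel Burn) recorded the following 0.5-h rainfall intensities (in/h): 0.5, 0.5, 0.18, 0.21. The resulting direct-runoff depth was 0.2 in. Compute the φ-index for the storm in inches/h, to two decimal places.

φ ≈ 0.30 in/h

Only the 2 blocks with intensity above φ contribute runoff: 0.5, 0.5 in/h.
Σ(I−φ)·Δt = d  ⇒  (0.5+0.5 − 2φ)·0.5 = 0.2
φ = (1.000 − 0.2/0.5) / 2 = 0.30 in/h.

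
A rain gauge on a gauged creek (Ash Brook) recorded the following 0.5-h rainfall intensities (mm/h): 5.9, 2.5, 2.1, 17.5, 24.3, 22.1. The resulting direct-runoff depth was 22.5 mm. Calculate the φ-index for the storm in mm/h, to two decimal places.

φ ≈ 6.30 mm/h

Only the 3 blocks with intensity above φ contribute runoff: 17.5, 24.3, 22.1 mm/h.
Σ(I−φ)·Δt = d  ⇒  (17.5+24.3+22.1 − 3φ)·0.5 = 22.5
φ = (63.90 − 22.5/0.5) / 3 = 6.30 mm/h.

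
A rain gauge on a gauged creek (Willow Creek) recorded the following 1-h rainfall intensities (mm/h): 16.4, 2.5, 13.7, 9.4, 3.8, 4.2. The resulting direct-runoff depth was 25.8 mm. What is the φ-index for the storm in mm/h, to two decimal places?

φ ≈ 4.57 mm/h

Only the 3 blocks with intensity above φ contribute runoff: 16.4, 13.7, 9.4 mm/h.
Σ(I−φ)·Δt = d  ⇒  (16.4+13.7+9.4 − 3φ)·1 = 25.8
φ = (39.50 − 25.8/1) / 3 = 4.57 mm/h.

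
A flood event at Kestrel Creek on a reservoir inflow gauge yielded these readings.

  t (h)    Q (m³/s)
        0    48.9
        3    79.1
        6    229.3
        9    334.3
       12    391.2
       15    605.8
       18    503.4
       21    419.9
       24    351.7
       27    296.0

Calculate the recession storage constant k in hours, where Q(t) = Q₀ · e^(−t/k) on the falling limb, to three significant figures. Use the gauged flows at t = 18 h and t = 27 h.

On the falling limb, Q drops from 503.4 to 296.0 m³/s between t = 18 h and t = 27 h (Δt = 9 h).
k = −Δt / ln(Q₂/Q₁) = −9 / ln(296.0/503.4) = 16.9 h.

k ≈ 16.9 h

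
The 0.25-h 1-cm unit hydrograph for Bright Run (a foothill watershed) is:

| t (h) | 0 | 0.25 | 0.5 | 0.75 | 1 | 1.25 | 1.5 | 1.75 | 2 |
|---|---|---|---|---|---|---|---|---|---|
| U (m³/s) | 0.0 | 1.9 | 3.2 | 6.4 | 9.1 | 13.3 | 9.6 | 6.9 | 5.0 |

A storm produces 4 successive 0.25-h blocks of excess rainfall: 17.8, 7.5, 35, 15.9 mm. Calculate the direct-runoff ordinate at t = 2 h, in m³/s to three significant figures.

By discrete convolution, Q_j = Σ (P_i / 10 mm) · U_{j−i}.
At t = 2 h (j=8): Q = (17.8/10)·5.0 + (7.5/10)·6.9 + (35/10)·9.6 + (15.9/10)·13.3 = 68.8 m³/s.

Q ≈ 68.8 m³/s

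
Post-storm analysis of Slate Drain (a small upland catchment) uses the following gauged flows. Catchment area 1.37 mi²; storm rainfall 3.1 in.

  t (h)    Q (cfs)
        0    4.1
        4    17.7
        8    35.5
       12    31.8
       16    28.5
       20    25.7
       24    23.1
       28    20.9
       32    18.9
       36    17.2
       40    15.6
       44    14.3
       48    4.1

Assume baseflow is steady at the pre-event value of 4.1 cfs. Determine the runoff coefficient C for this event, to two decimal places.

ΣQ_DR = 204.1 cfs; V = ΣQ_DR·Δt = 2.939 × 10^6 ft³.
Runoff depth d = V / A = 0.9234 in.
C = d / P = 0.9234 / 3.1 = 0.30.

C ≈ 0.30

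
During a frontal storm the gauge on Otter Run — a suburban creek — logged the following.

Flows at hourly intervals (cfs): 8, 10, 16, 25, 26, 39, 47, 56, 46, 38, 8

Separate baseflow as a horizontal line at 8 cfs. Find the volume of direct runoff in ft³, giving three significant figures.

Direct-runoff ordinates (Q − Q_b): 0.0, 2.0, 8.0, 17.0, 18.0, 31.0, 39.0, 48.0, 38.0, 30.0, 0.0 cfs.
ΣQ_DR = 231.0 cfs.
With Δt = 1 h = 3600 s, V = ΣQ_DR · Δt = 231.0 × 3600 = 8.32 × 10^5 ft³.

V ≈ 8.32 × 10^5 ft³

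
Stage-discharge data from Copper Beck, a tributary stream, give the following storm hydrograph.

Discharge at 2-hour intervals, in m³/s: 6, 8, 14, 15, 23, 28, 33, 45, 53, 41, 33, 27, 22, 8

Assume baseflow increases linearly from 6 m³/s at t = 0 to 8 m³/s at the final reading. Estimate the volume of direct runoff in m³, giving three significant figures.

Direct-runoff ordinates (Q − Q_b): 0.00, 1.85, 7.69, 8.54, 16.38, 21.23, 26.08, 37.92, 45.77, 33.62, 25.46, 19.31, 14.15, 0.00 m³/s.
ΣQ_DR = 258.0 m³/s.
With Δt = 2 h = 7200 s, V = ΣQ_DR · Δt = 258.0 × 7200 = 1.86 × 10^6 m³.

V ≈ 1.86 × 10^6 m³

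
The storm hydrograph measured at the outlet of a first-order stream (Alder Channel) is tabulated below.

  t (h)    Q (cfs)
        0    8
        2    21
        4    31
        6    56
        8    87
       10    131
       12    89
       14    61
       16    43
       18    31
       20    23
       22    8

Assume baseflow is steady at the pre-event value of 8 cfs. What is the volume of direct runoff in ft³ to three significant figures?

V ≈ 3.55 × 10^6 ft³

Direct-runoff ordinates (Q − Q_b): 0.0, 13.0, 23.0, 48.0, 79.0, 123.0, 81.0, 53.0, 35.0, 23.0, 15.0, 0.0 cfs.
ΣQ_DR = 493.0 cfs.
With Δt = 2 h = 7200 s, V = ΣQ_DR · Δt = 493.0 × 7200 = 3.55 × 10^6 ft³.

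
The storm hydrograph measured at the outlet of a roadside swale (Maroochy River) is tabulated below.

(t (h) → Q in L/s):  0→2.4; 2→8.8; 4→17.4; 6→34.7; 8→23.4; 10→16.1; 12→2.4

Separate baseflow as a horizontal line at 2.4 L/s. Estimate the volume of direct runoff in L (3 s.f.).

V ≈ 6.36 × 10^5 L

Direct-runoff ordinates (Q − Q_b): 0.0, 6.4, 15.0, 32.3, 21.0, 13.7, 0.0 L/s.
ΣQ_DR = 88.40 L/s.
With Δt = 2 h = 7200 s, V = ΣQ_DR · Δt = 88.40 × 7200 = 6.36 × 10^5 L.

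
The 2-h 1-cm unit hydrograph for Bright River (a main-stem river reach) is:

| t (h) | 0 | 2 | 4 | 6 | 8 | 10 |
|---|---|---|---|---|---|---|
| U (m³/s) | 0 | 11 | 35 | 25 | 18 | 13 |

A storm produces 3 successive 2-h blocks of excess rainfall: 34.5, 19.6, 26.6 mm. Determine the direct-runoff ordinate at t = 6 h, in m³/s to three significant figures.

By discrete convolution, Q_j = Σ (P_i / 10 mm) · U_{j−i}.
At t = 6 h (j=3): Q = (34.5/10)·25 + (19.6/10)·35 + (26.6/10)·11 = 184 m³/s.

Q ≈ 184 m³/s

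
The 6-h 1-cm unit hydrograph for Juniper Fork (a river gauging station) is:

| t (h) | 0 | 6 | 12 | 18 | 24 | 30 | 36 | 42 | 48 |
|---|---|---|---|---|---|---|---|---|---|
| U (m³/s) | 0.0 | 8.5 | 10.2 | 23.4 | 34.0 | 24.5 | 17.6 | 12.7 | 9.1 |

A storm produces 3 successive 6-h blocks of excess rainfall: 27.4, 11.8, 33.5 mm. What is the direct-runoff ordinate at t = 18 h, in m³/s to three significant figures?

Q ≈ 105 m³/s

By discrete convolution, Q_j = Σ (P_i / 10 mm) · U_{j−i}.
At t = 18 h (j=3): Q = (27.4/10)·23.4 + (11.8/10)·10.2 + (33.5/10)·8.5 = 105 m³/s.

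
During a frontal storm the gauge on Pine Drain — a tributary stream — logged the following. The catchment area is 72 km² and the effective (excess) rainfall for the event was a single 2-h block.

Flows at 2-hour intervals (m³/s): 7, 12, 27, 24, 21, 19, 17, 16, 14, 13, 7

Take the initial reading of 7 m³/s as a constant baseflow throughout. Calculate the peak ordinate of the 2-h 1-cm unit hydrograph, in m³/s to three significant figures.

Direct runoff: 0.0, 5.0, 20.0, 17.0, 14.0, 12.0, 10.0, 9.0, 7.0, 6.0, 0.0 m³/s; ΣQ_DR = 100.0 m³/s, peak = 20.0 m³/s.
Runoff depth d = ΣQ_DR·Δt / A = 100.0 × 7200 / (72 km²) = 10.00 mm.
The 1-cm UH is the DRH scaled by (10 mm)/d, so U_p = 20.0 × 10/10.00 = 20.0 m³/s.

U_p ≈ 20.0 m³/s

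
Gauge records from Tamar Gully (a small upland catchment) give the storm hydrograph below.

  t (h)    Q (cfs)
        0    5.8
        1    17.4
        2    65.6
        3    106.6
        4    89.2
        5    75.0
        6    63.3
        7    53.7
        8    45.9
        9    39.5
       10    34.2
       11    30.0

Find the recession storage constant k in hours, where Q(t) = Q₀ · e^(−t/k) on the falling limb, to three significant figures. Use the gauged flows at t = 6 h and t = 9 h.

On the falling limb, Q drops from 63.3 to 39.5 cfs between t = 6 h and t = 9 h (Δt = 3 h).
k = −Δt / ln(Q₂/Q₁) = −3 / ln(39.5/63.3) = 6.36 h.

k ≈ 6.36 h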